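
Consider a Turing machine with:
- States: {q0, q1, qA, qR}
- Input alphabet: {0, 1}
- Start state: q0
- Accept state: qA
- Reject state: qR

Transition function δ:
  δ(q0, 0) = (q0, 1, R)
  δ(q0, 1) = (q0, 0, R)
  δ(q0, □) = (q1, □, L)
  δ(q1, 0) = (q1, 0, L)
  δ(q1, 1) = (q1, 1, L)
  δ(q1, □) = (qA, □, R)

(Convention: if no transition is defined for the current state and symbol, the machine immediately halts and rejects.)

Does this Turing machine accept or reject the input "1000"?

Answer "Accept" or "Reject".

Execution trace:
Initial: [q0]1000
Step 1: δ(q0, 1) = (q0, 0, R) → 0[q0]000
Step 2: δ(q0, 0) = (q0, 1, R) → 01[q0]00
Step 3: δ(q0, 0) = (q0, 1, R) → 011[q0]0
Step 4: δ(q0, 0) = (q0, 1, R) → 0111[q0]□
Step 5: δ(q0, □) = (q1, □, L) → 011[q1]1□
Step 6: δ(q1, 1) = (q1, 1, L) → 01[q1]11□
Step 7: δ(q1, 1) = (q1, 1, L) → 0[q1]111□
Step 8: δ(q1, 1) = (q1, 1, L) → [q1]0111□
Step 9: δ(q1, 0) = (q1, 0, L) → [q1]□0111□
Step 10: δ(q1, □) = (qA, □, R) → □[qA]0111□

The machine reaches the accept state qA and halts.

Answer: Accept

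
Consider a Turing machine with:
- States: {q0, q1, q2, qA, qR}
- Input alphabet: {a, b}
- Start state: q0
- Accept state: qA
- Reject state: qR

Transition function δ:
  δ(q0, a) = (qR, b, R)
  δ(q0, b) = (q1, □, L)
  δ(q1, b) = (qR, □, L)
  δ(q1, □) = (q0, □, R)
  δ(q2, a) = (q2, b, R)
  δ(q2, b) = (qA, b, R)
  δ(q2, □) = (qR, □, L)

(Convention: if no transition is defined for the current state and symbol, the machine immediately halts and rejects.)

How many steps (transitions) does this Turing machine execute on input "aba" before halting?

Execution trace:
Initial: [q0]aba
Step 1: δ(q0, a) = (qR, b, R) → b[qR]ba

The machine reaches the reject state qR and halts.

The machine executed 1 step before halting.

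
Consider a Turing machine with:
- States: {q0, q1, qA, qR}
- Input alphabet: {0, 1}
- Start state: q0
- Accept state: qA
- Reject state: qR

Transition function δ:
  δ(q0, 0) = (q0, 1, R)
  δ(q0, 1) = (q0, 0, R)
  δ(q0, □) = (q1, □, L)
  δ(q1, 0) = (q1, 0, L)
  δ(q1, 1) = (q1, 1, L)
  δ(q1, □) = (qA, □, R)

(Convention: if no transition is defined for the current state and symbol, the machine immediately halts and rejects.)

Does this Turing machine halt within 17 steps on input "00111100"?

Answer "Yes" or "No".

Execution trace:
Initial: [q0]00111100
Step 1: δ(q0, 0) = (q0, 1, R) → 1[q0]0111100
Step 2: δ(q0, 0) = (q0, 1, R) → 11[q0]111100
Step 3: δ(q0, 1) = (q0, 0, R) → 110[q0]11100
Step 4: δ(q0, 1) = (q0, 0, R) → 1100[q0]1100
Step 5: δ(q0, 1) = (q0, 0, R) → 11000[q0]100
Step 6: δ(q0, 1) = (q0, 0, R) → 110000[q0]00
Step 7: δ(q0, 0) = (q0, 1, R) → 1100001[q0]0
Step 8: δ(q0, 0) = (q0, 1, R) → 11000011[q0]□
Step 9: δ(q0, □) = (q1, □, L) → 1100001[q1]1□
Step 10: δ(q1, 1) = (q1, 1, L) → 110000[q1]11□
Step 11: δ(q1, 1) = (q1, 1, L) → 11000[q1]011□
Step 12: δ(q1, 0) = (q1, 0, L) → 1100[q1]0011□
Step 13: δ(q1, 0) = (q1, 0, L) → 110[q1]00011□
Step 14: δ(q1, 0) = (q1, 0, L) → 11[q1]000011□
Step 15: δ(q1, 0) = (q1, 0, L) → 1[q1]1000011□
Step 16: δ(q1, 1) = (q1, 1, L) → [q1]11000011□
Step 17: δ(q1, 1) = (q1, 1, L) → [q1]□11000011□

The machine has not reached a halting state after 17 steps.
The machine did not halt within the 17-step bound.

Answer: No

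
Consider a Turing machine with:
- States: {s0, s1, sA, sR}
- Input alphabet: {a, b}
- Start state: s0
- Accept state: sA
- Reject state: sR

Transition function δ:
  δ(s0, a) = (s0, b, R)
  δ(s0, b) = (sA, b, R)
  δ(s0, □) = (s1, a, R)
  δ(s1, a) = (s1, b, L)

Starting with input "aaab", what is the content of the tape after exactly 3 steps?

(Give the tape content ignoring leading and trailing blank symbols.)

Execution trace:
Initial: [s0]aaab
Step 1: δ(s0, a) = (s0, b, R) → b[s0]aab
Step 2: δ(s0, a) = (s0, b, R) → bb[s0]ab
Step 3: δ(s0, a) = (s0, b, R) → bbb[s0]b

After 3 steps, the tape (ignoring leading/trailing blanks) is: bbbb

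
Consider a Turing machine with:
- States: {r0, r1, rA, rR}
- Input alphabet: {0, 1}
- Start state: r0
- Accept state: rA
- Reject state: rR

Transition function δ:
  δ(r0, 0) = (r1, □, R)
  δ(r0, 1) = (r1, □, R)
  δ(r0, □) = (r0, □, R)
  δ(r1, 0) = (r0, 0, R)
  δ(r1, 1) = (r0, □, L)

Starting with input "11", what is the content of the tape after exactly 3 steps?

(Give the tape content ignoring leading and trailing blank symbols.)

Execution trace:
Initial: [r0]11
Step 1: δ(r0, 1) = (r1, □, R) → □[r1]1
Step 2: δ(r1, 1) = (r0, □, L) → [r0]□□
Step 3: δ(r0, □) = (r0, □, R) → □[r0]□

After 3 steps, the tape (ignoring leading/trailing blanks) is: □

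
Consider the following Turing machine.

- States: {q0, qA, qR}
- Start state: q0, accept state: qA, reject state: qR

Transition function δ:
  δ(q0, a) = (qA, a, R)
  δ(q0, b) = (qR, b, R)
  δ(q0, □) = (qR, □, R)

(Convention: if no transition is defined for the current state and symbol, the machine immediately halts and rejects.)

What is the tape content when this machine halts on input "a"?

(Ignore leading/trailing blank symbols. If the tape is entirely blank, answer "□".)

Execution trace:
Initial: [q0]a
Step 1: δ(q0, a) = (qA, a, R) → a[qA]□

The machine reaches the accept state qA and halts.

Final tape (ignoring leading/trailing blanks): a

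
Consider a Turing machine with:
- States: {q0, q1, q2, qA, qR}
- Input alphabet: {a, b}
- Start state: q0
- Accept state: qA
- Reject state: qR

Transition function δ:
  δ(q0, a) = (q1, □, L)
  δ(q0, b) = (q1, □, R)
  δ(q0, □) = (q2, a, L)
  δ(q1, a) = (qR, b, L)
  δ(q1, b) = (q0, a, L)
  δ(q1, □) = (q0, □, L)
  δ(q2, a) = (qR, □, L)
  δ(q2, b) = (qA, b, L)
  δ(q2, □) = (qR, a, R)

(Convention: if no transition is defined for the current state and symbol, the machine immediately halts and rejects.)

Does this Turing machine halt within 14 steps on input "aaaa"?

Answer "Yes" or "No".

Execution trace:
Initial: [q0]aaaa
Step 1: δ(q0, a) = (q1, □, L) → [q1]□□aaa
Step 2: δ(q1, □) = (q0, □, L) → [q0]□□□aaa
Step 3: δ(q0, □) = (q2, a, L) → [q2]□a□□aaa
Step 4: δ(q2, □) = (qR, a, R) → a[qR]a□□aaa

The machine reaches the reject state qR and halts.
The machine halted after 4 steps (within the 14-step bound).

Answer: Yes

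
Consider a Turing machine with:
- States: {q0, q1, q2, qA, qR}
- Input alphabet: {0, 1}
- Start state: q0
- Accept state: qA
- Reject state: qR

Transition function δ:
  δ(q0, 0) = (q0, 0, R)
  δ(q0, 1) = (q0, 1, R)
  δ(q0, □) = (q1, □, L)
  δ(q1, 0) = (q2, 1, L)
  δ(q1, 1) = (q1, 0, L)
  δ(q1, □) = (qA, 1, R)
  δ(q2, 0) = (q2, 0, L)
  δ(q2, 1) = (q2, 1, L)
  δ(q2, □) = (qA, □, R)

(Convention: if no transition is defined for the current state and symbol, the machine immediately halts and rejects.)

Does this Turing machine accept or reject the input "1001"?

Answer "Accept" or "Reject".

Execution trace:
Initial: [q0]1001
Step 1: δ(q0, 1) = (q0, 1, R) → 1[q0]001
Step 2: δ(q0, 0) = (q0, 0, R) → 10[q0]01
Step 3: δ(q0, 0) = (q0, 0, R) → 100[q0]1
Step 4: δ(q0, 1) = (q0, 1, R) → 1001[q0]□
Step 5: δ(q0, □) = (q1, □, L) → 100[q1]1□
Step 6: δ(q1, 1) = (q1, 0, L) → 10[q1]00□
Step 7: δ(q1, 0) = (q2, 1, L) → 1[q2]010□
Step 8: δ(q2, 0) = (q2, 0, L) → [q2]1010□
Step 9: δ(q2, 1) = (q2, 1, L) → [q2]□1010□
Step 10: δ(q2, □) = (qA, □, R) → □[qA]1010□

The machine reaches the accept state qA and halts.

Answer: Accept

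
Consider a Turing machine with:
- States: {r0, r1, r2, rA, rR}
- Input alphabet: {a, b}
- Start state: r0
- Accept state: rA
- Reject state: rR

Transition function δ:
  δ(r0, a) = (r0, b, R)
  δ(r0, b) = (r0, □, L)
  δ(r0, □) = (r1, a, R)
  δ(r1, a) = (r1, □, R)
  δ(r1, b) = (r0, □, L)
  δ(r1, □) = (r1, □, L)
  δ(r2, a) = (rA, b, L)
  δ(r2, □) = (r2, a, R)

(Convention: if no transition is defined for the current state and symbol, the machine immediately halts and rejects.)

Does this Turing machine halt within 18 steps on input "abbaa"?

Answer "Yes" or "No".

Execution trace:
Initial: [r0]abbaa
Step 1: δ(r0, a) = (r0, b, R) → b[r0]bbaa
Step 2: δ(r0, b) = (r0, □, L) → [r0]b□baa
Step 3: δ(r0, b) = (r0, □, L) → [r0]□□□baa
Step 4: δ(r0, □) = (r1, a, R) → a[r1]□□baa
Step 5: δ(r1, □) = (r1, □, L) → [r1]a□□baa
Step 6: δ(r1, a) = (r1, □, R) → □[r1]□□baa
Step 7: δ(r1, □) = (r1, □, L) → [r1]□□□baa
Step 8: δ(r1, □) = (r1, □, L) → [r1]□□□□baa
Step 9: δ(r1, □) = (r1, □, L) → [r1]□□□□□baa
Step 10: δ(r1, □) = (r1, □, L) → [r1]□□□□□□baa
Step 11: δ(r1, □) = (r1, □, L) → [r1]□□□□□□□baa
Step 12: δ(r1, □) = (r1, □, L) → [r1]□□□□□□□□baa
Step 13: δ(r1, □) = (r1, □, L) → [r1]□□□□□□□□□baa
Step 14: δ(r1, □) = (r1, □, L) → [r1]□□□□□□□□□□baa
Step 15: δ(r1, □) = (r1, □, L) → [r1]□□□□□□□□□□□baa
Step 16: δ(r1, □) = (r1, □, L) → [r1]□□□□□□□□□□□□baa
Step 17: δ(r1, □) = (r1, □, L) → [r1]□□□□□□□□□□□□□baa
Step 18: δ(r1, □) = (r1, □, L) → [r1]□□□□□□□□□□□□□□baa

The machine has not reached a halting state after 18 steps.
The machine did not halt within the 18-step bound.

Answer: No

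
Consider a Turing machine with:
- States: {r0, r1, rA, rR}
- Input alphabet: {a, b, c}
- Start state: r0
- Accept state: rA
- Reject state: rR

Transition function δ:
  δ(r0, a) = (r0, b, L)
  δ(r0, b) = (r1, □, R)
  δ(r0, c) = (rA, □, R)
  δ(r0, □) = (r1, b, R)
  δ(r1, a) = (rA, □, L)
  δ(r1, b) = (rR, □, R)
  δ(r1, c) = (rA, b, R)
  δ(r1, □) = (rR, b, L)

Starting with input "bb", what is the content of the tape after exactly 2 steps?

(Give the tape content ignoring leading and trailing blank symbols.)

Execution trace:
Initial: [r0]bb
Step 1: δ(r0, b) = (r1, □, R) → □[r1]b
Step 2: δ(r1, b) = (rR, □, R) → □□[rR]□

The machine reaches the reject state rR and halts.

After 2 steps, the tape (ignoring leading/trailing blanks) is: □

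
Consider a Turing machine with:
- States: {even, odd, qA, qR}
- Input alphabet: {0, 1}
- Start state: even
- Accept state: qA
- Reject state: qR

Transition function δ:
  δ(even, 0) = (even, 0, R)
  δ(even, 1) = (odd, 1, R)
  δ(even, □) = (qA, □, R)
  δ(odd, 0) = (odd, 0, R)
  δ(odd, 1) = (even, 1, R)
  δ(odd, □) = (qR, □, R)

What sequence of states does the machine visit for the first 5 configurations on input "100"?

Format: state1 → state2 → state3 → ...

Execution trace:
Initial: [even]100
Step 1: δ(even, 1) = (odd, 1, R) → 1[odd]00
Step 2: δ(odd, 0) = (odd, 0, R) → 10[odd]0
Step 3: δ(odd, 0) = (odd, 0, R) → 100[odd]□
Step 4: δ(odd, □) = (qR, □, R) → 100□[qR]□

The machine reaches the reject state qR and halts.

State sequence: even → odd → odd → odd → qR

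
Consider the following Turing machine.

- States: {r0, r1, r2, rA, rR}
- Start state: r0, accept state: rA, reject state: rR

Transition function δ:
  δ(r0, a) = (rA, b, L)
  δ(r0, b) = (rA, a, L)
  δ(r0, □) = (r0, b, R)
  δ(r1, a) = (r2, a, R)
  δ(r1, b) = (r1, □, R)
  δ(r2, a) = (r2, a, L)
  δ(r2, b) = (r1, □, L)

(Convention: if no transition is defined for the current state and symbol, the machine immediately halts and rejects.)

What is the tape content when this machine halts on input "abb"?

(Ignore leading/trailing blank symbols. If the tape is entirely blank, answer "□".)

Execution trace:
Initial: [r0]abb
Step 1: δ(r0, a) = (rA, b, L) → [rA]□bbb

The machine reaches the accept state rA and halts.

Final tape (ignoring leading/trailing blanks): bbb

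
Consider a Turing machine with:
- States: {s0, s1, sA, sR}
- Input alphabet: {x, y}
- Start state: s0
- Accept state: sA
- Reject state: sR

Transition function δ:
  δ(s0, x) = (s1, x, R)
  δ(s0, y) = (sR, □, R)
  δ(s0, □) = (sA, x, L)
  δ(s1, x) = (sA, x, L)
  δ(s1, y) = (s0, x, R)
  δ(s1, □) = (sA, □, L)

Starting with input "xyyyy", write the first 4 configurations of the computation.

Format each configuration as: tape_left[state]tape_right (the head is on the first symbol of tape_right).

Transitions applied:
Step 1: δ(s0, x) = (s1, x, R)
Step 2: δ(s1, y) = (s0, x, R)
Step 3: δ(s0, y) = (sR, □, R)

The first 4 configurations are:
[s0]xyyyy ⊢ x[s1]yyyy ⊢ xx[s0]yyy ⊢ xx□[sR]yy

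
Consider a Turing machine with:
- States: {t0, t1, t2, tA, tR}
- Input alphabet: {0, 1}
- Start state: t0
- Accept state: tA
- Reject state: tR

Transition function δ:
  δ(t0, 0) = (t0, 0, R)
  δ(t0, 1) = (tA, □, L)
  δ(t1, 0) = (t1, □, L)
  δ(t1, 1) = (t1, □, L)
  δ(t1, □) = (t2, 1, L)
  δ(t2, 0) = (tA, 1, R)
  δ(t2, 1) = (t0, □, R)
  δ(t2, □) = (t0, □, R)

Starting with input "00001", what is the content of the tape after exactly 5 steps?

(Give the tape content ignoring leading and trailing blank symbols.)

Execution trace:
Initial: [t0]00001
Step 1: δ(t0, 0) = (t0, 0, R) → 0[t0]0001
Step 2: δ(t0, 0) = (t0, 0, R) → 00[t0]001
Step 3: δ(t0, 0) = (t0, 0, R) → 000[t0]01
Step 4: δ(t0, 0) = (t0, 0, R) → 0000[t0]1
Step 5: δ(t0, 1) = (tA, □, L) → 000[tA]0□

The machine reaches the accept state tA and halts.

After 5 steps, the tape (ignoring leading/trailing blanks) is: 0000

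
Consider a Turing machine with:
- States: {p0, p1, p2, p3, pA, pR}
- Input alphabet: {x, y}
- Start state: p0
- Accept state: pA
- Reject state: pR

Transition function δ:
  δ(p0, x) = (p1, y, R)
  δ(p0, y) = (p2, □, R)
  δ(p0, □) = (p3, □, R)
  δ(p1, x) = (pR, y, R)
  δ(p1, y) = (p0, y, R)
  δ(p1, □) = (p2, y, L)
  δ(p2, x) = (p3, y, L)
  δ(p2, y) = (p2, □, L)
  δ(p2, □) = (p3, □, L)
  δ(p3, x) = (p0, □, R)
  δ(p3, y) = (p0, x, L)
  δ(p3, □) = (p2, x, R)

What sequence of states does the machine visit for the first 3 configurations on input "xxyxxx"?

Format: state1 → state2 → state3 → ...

Execution trace:
Initial: [p0]xxyxxx
Step 1: δ(p0, x) = (p1, y, R) → y[p1]xyxxx
Step 2: δ(p1, x) = (pR, y, R) → yy[pR]yxxx

The machine reaches the reject state pR and halts.

State sequence: p0 → p1 → pR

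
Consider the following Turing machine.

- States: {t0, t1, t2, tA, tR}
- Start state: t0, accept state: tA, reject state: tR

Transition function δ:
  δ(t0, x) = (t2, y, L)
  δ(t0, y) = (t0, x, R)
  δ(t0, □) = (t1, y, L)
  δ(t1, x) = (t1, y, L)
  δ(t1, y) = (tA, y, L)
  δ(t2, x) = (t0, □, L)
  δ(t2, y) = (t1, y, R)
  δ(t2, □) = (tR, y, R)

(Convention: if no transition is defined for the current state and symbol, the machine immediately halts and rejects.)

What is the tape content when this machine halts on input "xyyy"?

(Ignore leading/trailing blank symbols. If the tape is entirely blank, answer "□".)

Execution trace:
Initial: [t0]xyyy
Step 1: δ(t0, x) = (t2, y, L) → [t2]□yyyy
Step 2: δ(t2, □) = (tR, y, R) → y[tR]yyyy

The machine reaches the reject state tR and halts.

Final tape (ignoring leading/trailing blanks): yyyyy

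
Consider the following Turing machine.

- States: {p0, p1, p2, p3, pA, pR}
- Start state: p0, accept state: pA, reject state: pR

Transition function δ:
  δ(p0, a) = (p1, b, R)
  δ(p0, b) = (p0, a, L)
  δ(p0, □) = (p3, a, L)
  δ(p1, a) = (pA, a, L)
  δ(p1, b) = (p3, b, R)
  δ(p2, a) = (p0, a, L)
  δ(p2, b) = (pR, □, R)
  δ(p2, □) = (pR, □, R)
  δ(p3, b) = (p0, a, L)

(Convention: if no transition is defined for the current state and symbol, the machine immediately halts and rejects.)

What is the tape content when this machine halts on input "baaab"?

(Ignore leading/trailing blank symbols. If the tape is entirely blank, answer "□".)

Execution trace:
Initial: [p0]baaab
Step 1: δ(p0, b) = (p0, a, L) → [p0]□aaaab
Step 2: δ(p0, □) = (p3, a, L) → [p3]□aaaaab

No transition is defined for δ(p3, □). By convention the machine halts and rejects.

Final tape (ignoring leading/trailing blanks): aaaaab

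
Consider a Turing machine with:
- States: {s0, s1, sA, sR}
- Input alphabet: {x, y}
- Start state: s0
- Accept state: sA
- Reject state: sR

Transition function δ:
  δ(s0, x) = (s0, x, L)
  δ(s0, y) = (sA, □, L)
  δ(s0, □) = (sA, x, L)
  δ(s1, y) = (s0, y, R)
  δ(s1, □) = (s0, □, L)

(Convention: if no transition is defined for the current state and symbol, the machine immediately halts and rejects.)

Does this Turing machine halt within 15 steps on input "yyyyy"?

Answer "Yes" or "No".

Execution trace:
Initial: [s0]yyyyy
Step 1: δ(s0, y) = (sA, □, L) → [sA]□□yyyy

The machine reaches the accept state sA and halts.
The machine halted after 1 step (within the 15-step bound).

Answer: Yes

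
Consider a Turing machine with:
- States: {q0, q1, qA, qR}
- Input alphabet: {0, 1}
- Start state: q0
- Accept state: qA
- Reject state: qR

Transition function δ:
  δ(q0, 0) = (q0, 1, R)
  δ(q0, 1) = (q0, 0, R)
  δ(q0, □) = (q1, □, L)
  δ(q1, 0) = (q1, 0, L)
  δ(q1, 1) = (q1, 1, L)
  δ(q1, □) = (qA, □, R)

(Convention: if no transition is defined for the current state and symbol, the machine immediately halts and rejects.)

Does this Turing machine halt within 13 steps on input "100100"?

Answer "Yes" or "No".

Execution trace:
Initial: [q0]100100
Step 1: δ(q0, 1) = (q0, 0, R) → 0[q0]00100
Step 2: δ(q0, 0) = (q0, 1, R) → 01[q0]0100
Step 3: δ(q0, 0) = (q0, 1, R) → 011[q0]100
Step 4: δ(q0, 1) = (q0, 0, R) → 0110[q0]00
Step 5: δ(q0, 0) = (q0, 1, R) → 01101[q0]0
Step 6: δ(q0, 0) = (q0, 1, R) → 011011[q0]□
Step 7: δ(q0, □) = (q1, □, L) → 01101[q1]1□
Step 8: δ(q1, 1) = (q1, 1, L) → 0110[q1]11□
Step 9: δ(q1, 1) = (q1, 1, L) → 011[q1]011□
Step 10: δ(q1, 0) = (q1, 0, L) → 01[q1]1011□
Step 11: δ(q1, 1) = (q1, 1, L) → 0[q1]11011□
Step 12: δ(q1, 1) = (q1, 1, L) → [q1]011011□
Step 13: δ(q1, 0) = (q1, 0, L) → [q1]□011011□

The machine has not reached a halting state after 13 steps.
The machine did not halt within the 13-step bound.

Answer: No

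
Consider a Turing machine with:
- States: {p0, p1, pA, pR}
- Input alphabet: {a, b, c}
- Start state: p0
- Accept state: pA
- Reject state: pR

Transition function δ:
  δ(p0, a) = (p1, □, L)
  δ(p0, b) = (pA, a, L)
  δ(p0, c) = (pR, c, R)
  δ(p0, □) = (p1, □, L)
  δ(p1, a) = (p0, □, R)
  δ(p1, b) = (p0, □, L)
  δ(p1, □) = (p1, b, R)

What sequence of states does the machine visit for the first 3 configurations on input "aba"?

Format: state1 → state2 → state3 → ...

Execution trace:
Initial: [p0]aba
Step 1: δ(p0, a) = (p1, □, L) → [p1]□□ba
Step 2: δ(p1, □) = (p1, b, R) → b[p1]□ba

State sequence: p0 → p1 → p1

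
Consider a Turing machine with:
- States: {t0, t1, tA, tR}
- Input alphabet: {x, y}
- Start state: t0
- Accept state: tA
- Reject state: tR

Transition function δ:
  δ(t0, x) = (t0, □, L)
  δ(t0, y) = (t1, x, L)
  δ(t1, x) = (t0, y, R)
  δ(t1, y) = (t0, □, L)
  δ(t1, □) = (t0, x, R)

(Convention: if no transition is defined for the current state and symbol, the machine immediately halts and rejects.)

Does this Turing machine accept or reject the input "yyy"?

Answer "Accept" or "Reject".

Execution trace:
Initial: [t0]yyy
Step 1: δ(t0, y) = (t1, x, L) → [t1]□xyy
Step 2: δ(t1, □) = (t0, x, R) → x[t0]xyy
Step 3: δ(t0, x) = (t0, □, L) → [t0]x□yy
Step 4: δ(t0, x) = (t0, □, L) → [t0]□□□yy

No transition is defined for δ(t0, □). By convention the machine halts and rejects.

Answer: Reject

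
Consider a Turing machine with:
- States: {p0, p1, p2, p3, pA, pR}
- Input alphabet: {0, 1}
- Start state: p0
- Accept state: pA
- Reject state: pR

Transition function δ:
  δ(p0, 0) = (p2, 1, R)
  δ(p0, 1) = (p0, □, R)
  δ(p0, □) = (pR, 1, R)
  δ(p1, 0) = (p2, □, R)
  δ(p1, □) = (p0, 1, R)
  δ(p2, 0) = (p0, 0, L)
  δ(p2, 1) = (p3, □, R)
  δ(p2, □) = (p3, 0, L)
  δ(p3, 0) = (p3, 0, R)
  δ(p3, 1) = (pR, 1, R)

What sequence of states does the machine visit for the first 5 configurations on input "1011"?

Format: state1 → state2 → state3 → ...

Execution trace:
Initial: [p0]1011
Step 1: δ(p0, 1) = (p0, □, R) → □[p0]011
Step 2: δ(p0, 0) = (p2, 1, R) → □1[p2]11
Step 3: δ(p2, 1) = (p3, □, R) → □1□[p3]1
Step 4: δ(p3, 1) = (pR, 1, R) → □1□1[pR]□

The machine reaches the reject state pR and halts.

State sequence: p0 → p0 → p2 → p3 → pR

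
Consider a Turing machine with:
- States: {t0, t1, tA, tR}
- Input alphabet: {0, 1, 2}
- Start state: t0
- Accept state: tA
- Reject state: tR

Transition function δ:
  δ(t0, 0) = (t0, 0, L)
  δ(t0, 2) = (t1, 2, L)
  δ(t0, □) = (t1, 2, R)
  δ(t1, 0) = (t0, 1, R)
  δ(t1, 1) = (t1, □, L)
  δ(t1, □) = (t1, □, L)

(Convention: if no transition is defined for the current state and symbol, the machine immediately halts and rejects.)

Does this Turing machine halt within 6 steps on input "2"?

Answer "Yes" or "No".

Execution trace:
Initial: [t0]2
Step 1: δ(t0, 2) = (t1, 2, L) → [t1]□2
Step 2: δ(t1, □) = (t1, □, L) → [t1]□□2
Step 3: δ(t1, □) = (t1, □, L) → [t1]□□□2
Step 4: δ(t1, □) = (t1, □, L) → [t1]□□□□2
Step 5: δ(t1, □) = (t1, □, L) → [t1]□□□□□2
Step 6: δ(t1, □) = (t1, □, L) → [t1]□□□□□□2

The machine has not reached a halting state after 6 steps.
The machine did not halt within the 6-step bound.

Answer: No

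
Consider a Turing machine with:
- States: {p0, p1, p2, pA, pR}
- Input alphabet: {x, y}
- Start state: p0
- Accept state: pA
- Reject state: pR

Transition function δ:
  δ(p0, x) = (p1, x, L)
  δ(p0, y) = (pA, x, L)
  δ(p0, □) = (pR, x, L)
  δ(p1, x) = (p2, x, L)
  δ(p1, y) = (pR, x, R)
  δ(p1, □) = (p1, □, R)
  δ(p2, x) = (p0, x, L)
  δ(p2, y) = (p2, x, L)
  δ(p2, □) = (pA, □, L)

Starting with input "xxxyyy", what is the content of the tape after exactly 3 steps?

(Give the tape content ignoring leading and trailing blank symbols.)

Execution trace:
Initial: [p0]xxxyyy
Step 1: δ(p0, x) = (p1, x, L) → [p1]□xxxyyy
Step 2: δ(p1, □) = (p1, □, R) → □[p1]xxxyyy
Step 3: δ(p1, x) = (p2, x, L) → [p2]□xxxyyy

After 3 steps, the tape (ignoring leading/trailing blanks) is: xxxyyy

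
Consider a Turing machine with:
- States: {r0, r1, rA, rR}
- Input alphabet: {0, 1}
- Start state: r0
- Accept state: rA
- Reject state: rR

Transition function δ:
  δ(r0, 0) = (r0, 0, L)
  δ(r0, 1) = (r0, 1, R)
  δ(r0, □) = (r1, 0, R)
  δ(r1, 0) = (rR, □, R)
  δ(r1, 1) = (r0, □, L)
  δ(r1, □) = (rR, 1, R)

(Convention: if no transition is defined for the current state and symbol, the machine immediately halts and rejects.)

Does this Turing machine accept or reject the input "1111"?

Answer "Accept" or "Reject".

Execution trace:
Initial: [r0]1111
Step 1: δ(r0, 1) = (r0, 1, R) → 1[r0]111
Step 2: δ(r0, 1) = (r0, 1, R) → 11[r0]11
Step 3: δ(r0, 1) = (r0, 1, R) → 111[r0]1
Step 4: δ(r0, 1) = (r0, 1, R) → 1111[r0]□
Step 5: δ(r0, □) = (r1, 0, R) → 11110[r1]□
Step 6: δ(r1, □) = (rR, 1, R) → 111101[rR]□

The machine reaches the reject state rR and halts.

Answer: Reject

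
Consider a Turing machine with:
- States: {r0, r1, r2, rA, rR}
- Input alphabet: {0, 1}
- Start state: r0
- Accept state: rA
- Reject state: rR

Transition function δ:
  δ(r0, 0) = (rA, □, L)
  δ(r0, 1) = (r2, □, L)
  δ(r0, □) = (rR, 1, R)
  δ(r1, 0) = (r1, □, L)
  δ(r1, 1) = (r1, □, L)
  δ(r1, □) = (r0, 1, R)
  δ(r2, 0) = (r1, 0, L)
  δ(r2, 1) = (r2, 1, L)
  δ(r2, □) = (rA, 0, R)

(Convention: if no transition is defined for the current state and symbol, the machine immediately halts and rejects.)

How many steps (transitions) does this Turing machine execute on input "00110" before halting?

Execution trace:
Initial: [r0]00110
Step 1: δ(r0, 0) = (rA, □, L) → [rA]□□0110

The machine reaches the accept state rA and halts.

The machine executed 1 step before halting.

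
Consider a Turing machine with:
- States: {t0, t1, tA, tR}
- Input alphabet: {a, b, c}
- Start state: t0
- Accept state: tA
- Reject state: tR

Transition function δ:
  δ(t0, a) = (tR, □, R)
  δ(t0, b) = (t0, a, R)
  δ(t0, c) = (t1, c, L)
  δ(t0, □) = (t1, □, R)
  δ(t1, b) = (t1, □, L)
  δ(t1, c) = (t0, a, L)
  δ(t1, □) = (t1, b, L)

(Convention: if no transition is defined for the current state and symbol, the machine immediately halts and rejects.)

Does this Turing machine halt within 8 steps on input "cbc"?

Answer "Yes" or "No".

Execution trace:
Initial: [t0]cbc
Step 1: δ(t0, c) = (t1, c, L) → [t1]□cbc
Step 2: δ(t1, □) = (t1, b, L) → [t1]□bcbc
Step 3: δ(t1, □) = (t1, b, L) → [t1]□bbcbc
Step 4: δ(t1, □) = (t1, b, L) → [t1]□bbbcbc
Step 5: δ(t1, □) = (t1, b, L) → [t1]□bbbbcbc
Step 6: δ(t1, □) = (t1, b, L) → [t1]□bbbbbcbc
Step 7: δ(t1, □) = (t1, b, L) → [t1]□bbbbbbcbc
Step 8: δ(t1, □) = (t1, b, L) → [t1]□bbbbbbbcbc

The machine has not reached a halting state after 8 steps.
The machine did not halt within the 8-step bound.

Answer: No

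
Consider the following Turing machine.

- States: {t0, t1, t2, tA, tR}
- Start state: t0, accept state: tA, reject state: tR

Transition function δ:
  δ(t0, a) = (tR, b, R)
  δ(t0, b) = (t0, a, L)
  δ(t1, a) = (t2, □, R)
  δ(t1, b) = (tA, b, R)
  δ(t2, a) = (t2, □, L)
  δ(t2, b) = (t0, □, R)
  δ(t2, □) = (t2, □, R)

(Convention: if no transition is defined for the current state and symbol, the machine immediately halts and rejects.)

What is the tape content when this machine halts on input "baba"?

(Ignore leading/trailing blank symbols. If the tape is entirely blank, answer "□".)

Execution trace:
Initial: [t0]baba
Step 1: δ(t0, b) = (t0, a, L) → [t0]□aaba

No transition is defined for δ(t0, □). By convention the machine halts and rejects.

Final tape (ignoring leading/trailing blanks): aaba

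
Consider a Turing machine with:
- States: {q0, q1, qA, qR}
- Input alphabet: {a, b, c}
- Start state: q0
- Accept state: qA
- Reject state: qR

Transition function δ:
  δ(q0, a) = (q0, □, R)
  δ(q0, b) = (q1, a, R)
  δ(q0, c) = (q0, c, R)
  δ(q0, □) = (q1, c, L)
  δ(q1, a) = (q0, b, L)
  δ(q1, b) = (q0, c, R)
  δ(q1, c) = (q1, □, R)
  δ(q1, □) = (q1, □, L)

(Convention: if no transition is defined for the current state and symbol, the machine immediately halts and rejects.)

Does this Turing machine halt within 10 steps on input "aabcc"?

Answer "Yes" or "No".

Execution trace:
Initial: [q0]aabcc
Step 1: δ(q0, a) = (q0, □, R) → □[q0]abcc
Step 2: δ(q0, a) = (q0, □, R) → □□[q0]bcc
Step 3: δ(q0, b) = (q1, a, R) → □□a[q1]cc
Step 4: δ(q1, c) = (q1, □, R) → □□a□[q1]c
Step 5: δ(q1, c) = (q1, □, R) → □□a□□[q1]□
Step 6: δ(q1, □) = (q1, □, L) → □□a□[q1]□□
Step 7: δ(q1, □) = (q1, □, L) → □□a[q1]□□□
Step 8: δ(q1, □) = (q1, □, L) → □□[q1]a□□□
Step 9: δ(q1, a) = (q0, b, L) → □[q0]□b□□□
Step 10: δ(q0, □) = (q1, c, L) → [q1]□cb□□□

The machine has not reached a halting state after 10 steps.
The machine did not halt within the 10-step bound.

Answer: No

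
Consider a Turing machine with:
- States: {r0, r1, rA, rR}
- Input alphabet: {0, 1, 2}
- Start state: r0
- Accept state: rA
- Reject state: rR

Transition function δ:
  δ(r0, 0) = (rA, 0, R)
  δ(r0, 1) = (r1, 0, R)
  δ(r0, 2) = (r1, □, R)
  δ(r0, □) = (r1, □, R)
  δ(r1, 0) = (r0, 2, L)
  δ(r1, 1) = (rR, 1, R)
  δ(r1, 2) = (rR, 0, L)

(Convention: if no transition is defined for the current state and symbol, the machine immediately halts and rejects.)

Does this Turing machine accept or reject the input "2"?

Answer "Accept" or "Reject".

Execution trace:
Initial: [r0]2
Step 1: δ(r0, 2) = (r1, □, R) → □[r1]□

No transition is defined for δ(r1, □). By convention the machine halts and rejects.

Answer: Reject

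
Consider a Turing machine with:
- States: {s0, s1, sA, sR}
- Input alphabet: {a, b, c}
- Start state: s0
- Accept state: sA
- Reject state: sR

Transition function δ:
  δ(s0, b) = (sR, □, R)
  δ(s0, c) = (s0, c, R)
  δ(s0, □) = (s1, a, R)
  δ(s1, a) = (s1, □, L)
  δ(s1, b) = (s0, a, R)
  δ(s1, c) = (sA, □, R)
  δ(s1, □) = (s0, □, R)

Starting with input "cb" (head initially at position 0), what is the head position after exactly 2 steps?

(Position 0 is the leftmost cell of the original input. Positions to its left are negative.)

Execution trace (head position shown):
Step 0: [s0]cb  (head at position 0)
Step 1: move right → c[s0]b  (head at position 1)
Step 2: move right → c□[sR]□  (head at position 2)

After 2 steps, the head is at position 2.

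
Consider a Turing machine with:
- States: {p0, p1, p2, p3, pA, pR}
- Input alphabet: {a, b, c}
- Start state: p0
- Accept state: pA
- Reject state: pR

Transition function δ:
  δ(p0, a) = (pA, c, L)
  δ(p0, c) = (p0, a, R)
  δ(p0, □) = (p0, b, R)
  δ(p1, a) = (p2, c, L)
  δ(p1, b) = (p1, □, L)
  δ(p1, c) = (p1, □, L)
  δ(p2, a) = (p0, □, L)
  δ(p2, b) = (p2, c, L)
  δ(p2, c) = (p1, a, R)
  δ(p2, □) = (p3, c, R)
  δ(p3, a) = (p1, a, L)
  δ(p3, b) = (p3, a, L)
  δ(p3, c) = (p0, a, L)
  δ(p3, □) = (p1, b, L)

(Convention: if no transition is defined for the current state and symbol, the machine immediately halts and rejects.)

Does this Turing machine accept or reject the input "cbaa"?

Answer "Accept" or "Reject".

Execution trace:
Initial: [p0]cbaa
Step 1: δ(p0, c) = (p0, a, R) → a[p0]baa

No transition is defined for δ(p0, b). By convention the machine halts and rejects.

Answer: Reject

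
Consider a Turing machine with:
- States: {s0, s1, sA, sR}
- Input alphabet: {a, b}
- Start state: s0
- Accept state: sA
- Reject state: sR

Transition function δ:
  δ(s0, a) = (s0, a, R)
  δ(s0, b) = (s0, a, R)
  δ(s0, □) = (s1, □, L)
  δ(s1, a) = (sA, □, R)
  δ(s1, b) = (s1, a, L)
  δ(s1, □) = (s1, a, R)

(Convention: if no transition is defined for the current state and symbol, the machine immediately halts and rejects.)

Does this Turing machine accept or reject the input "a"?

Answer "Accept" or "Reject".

Execution trace:
Initial: [s0]a
Step 1: δ(s0, a) = (s0, a, R) → a[s0]□
Step 2: δ(s0, □) = (s1, □, L) → [s1]a□
Step 3: δ(s1, a) = (sA, □, R) → □[sA]□

The machine reaches the accept state sA and halts.

Answer: Accept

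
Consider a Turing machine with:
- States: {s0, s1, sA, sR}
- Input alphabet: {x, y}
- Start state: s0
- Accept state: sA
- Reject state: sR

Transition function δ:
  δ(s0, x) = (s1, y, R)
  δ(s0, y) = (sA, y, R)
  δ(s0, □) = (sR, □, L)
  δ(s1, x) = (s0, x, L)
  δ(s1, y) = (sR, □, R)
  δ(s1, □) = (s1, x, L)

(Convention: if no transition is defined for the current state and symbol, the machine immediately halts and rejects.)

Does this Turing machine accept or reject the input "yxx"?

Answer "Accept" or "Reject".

Execution trace:
Initial: [s0]yxx
Step 1: δ(s0, y) = (sA, y, R) → y[sA]xx

The machine reaches the accept state sA and halts.

Answer: Accept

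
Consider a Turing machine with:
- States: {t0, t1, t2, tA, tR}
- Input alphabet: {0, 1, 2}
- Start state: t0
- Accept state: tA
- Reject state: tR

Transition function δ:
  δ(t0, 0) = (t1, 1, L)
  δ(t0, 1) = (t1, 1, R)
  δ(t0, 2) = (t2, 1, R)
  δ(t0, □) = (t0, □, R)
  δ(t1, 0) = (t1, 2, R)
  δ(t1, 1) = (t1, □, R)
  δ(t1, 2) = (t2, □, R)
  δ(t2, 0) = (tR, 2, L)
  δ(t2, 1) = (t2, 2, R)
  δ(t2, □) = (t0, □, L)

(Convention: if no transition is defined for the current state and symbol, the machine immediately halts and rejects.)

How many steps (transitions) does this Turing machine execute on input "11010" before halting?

Execution trace:
Initial: [t0]11010
Step 1: δ(t0, 1) = (t1, 1, R) → 1[t1]1010
Step 2: δ(t1, 1) = (t1, □, R) → 1□[t1]010
Step 3: δ(t1, 0) = (t1, 2, R) → 1□2[t1]10
Step 4: δ(t1, 1) = (t1, □, R) → 1□2□[t1]0
Step 5: δ(t1, 0) = (t1, 2, R) → 1□2□2[t1]□

No transition is defined for δ(t1, □). By convention the machine halts and rejects.

The machine executed 5 steps before halting.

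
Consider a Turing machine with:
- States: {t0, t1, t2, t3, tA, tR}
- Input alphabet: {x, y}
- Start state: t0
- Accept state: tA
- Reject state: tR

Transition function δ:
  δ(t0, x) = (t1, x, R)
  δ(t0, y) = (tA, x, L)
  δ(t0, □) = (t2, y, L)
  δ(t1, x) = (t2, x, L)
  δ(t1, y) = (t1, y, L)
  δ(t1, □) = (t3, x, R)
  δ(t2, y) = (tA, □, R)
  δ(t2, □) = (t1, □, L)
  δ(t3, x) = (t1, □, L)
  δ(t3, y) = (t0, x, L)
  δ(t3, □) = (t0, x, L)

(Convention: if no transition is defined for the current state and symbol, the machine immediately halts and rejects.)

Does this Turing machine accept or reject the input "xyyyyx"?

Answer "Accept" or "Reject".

Execution trace:
Initial: [t0]xyyyyx
Step 1: δ(t0, x) = (t1, x, R) → x[t1]yyyyx
Step 2: δ(t1, y) = (t1, y, L) → [t1]xyyyyx
Step 3: δ(t1, x) = (t2, x, L) → [t2]□xyyyyx
Step 4: δ(t2, □) = (t1, □, L) → [t1]□□xyyyyx
Step 5: δ(t1, □) = (t3, x, R) → x[t3]□xyyyyx
Step 6: δ(t3, □) = (t0, x, L) → [t0]xxxyyyyx
Step 7: δ(t0, x) = (t1, x, R) → x[t1]xxyyyyx
Step 8: δ(t1, x) = (t2, x, L) → [t2]xxxyyyyx

No transition is defined for δ(t2, x). By convention the machine halts and rejects.

Answer: Reject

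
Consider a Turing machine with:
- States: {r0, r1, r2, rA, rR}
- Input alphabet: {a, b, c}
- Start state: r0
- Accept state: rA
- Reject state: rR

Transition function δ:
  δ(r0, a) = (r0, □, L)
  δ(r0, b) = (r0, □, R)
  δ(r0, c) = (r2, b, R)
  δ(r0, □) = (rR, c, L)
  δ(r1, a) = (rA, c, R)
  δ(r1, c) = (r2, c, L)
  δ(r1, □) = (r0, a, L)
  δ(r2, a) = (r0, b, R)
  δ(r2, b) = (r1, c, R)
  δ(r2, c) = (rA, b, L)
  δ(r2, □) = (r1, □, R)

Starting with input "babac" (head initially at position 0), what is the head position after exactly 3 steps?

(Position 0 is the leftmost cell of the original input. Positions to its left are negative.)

Execution trace (head position shown):
Step 0: [r0]babac  (head at position 0)
Step 1: move right → □[r0]abac  (head at position 1)
Step 2: move left → [r0]□□bac  (head at position 0)
Step 3: move left → [rR]□c□bac  (head at position -1)

After 3 steps, the head is at position -1.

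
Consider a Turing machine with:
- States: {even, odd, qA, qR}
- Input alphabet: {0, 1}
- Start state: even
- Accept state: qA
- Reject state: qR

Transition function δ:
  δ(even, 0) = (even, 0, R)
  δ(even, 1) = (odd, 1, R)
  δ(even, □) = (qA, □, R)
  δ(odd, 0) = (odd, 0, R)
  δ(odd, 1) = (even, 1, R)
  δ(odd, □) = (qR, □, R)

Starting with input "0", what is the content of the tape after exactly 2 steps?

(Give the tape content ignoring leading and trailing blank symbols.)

Execution trace:
Initial: [even]0
Step 1: δ(even, 0) = (even, 0, R) → 0[even]□
Step 2: δ(even, □) = (qA, □, R) → 0□[qA]□

The machine reaches the accept state qA and halts.

After 2 steps, the tape (ignoring leading/trailing blanks) is: 0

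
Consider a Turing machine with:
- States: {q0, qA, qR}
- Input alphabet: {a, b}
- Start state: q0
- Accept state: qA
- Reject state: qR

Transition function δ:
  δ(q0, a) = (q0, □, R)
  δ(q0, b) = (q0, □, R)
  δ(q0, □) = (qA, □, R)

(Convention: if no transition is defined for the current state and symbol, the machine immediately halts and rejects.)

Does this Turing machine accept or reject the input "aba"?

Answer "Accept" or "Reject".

Execution trace:
Initial: [q0]aba
Step 1: δ(q0, a) = (q0, □, R) → □[q0]ba
Step 2: δ(q0, b) = (q0, □, R) → □□[q0]a
Step 3: δ(q0, a) = (q0, □, R) → □□□[q0]□
Step 4: δ(q0, □) = (qA, □, R) → □□□□[qA]□

The machine reaches the accept state qA and halts.

Answer: Accept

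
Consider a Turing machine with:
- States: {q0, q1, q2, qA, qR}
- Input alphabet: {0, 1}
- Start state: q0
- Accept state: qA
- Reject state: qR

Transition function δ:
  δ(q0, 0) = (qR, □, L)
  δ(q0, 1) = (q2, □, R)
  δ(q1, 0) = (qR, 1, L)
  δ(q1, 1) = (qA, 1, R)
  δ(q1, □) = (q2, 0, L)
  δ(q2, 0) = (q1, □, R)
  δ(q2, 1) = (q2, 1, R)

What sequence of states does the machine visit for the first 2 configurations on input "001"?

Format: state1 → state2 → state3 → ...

Execution trace:
Initial: [q0]001
Step 1: δ(q0, 0) = (qR, □, L) → [qR]□□01

The machine reaches the reject state qR and halts.

State sequence: q0 → qR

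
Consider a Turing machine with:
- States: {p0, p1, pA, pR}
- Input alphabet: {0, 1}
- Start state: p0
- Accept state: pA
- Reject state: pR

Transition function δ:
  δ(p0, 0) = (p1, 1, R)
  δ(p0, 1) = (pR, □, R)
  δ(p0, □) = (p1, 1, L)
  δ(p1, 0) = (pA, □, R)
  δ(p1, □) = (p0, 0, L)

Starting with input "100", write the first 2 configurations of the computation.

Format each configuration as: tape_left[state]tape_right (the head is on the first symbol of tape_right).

Transitions applied:
Step 1: δ(p0, 1) = (pR, □, R)

The first 2 configurations are:
[p0]100 ⊢ □[pR]00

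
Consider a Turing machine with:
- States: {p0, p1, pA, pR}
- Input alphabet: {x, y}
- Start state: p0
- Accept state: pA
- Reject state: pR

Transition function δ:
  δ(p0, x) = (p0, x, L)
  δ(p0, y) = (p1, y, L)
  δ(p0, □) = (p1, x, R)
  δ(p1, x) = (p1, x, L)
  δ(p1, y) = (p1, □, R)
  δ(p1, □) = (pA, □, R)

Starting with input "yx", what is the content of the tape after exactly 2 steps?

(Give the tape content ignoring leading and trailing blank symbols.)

Execution trace:
Initial: [p0]yx
Step 1: δ(p0, y) = (p1, y, L) → [p1]□yx
Step 2: δ(p1, □) = (pA, □, R) → □[pA]yx

The machine reaches the accept state pA and halts.

After 2 steps, the tape (ignoring leading/trailing blanks) is: yx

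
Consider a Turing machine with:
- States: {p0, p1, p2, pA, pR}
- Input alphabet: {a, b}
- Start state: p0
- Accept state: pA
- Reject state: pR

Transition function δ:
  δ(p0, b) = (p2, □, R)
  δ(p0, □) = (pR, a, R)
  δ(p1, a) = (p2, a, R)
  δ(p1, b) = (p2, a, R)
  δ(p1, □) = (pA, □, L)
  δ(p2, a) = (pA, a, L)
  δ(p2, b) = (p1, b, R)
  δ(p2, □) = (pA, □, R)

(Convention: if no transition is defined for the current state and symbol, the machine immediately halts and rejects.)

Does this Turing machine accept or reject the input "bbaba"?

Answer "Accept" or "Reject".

Execution trace:
Initial: [p0]bbaba
Step 1: δ(p0, b) = (p2, □, R) → □[p2]baba
Step 2: δ(p2, b) = (p1, b, R) → □b[p1]aba
Step 3: δ(p1, a) = (p2, a, R) → □ba[p2]ba
Step 4: δ(p2, b) = (p1, b, R) → □bab[p1]a
Step 5: δ(p1, a) = (p2, a, R) → □baba[p2]□
Step 6: δ(p2, □) = (pA, □, R) → □baba□[pA]□

The machine reaches the accept state pA and halts.

Answer: Accept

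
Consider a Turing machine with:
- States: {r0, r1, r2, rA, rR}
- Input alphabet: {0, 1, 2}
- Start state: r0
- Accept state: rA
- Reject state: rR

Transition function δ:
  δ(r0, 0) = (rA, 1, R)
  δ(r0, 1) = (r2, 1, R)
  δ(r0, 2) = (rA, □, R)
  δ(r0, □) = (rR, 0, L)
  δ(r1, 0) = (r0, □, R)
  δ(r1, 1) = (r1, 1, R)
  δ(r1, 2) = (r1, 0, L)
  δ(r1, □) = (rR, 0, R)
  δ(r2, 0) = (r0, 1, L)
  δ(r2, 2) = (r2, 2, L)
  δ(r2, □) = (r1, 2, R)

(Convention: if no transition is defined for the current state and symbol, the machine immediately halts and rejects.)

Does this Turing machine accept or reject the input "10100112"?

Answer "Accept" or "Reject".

Execution trace:
Initial: [r0]10100112
Step 1: δ(r0, 1) = (r2, 1, R) → 1[r2]0100112
Step 2: δ(r2, 0) = (r0, 1, L) → [r0]11100112
Step 3: δ(r0, 1) = (r2, 1, R) → 1[r2]1100112

No transition is defined for δ(r2, 1). By convention the machine halts and rejects.

Answer: Reject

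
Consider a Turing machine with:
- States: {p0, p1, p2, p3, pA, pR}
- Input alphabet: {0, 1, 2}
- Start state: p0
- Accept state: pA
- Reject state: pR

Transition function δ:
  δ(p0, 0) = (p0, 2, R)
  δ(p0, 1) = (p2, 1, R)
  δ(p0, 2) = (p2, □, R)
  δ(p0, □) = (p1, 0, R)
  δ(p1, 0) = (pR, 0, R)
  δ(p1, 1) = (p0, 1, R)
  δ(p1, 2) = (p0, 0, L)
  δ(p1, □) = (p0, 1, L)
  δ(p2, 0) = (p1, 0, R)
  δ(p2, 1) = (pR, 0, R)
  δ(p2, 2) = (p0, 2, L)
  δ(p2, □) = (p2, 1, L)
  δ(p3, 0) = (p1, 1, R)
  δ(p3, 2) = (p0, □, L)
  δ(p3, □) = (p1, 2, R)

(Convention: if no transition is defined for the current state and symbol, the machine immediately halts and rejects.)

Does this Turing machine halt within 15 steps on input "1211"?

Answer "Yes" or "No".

Execution trace:
Initial: [p0]1211
Step 1: δ(p0, 1) = (p2, 1, R) → 1[p2]211
Step 2: δ(p2, 2) = (p0, 2, L) → [p0]1211
Step 3: δ(p0, 1) = (p2, 1, R) → 1[p2]211
Step 4: δ(p2, 2) = (p0, 2, L) → [p0]1211
Step 5: δ(p0, 1) = (p2, 1, R) → 1[p2]211
Step 6: δ(p2, 2) = (p0, 2, L) → [p0]1211
Step 7: δ(p0, 1) = (p2, 1, R) → 1[p2]211
Step 8: δ(p2, 2) = (p0, 2, L) → [p0]1211
Step 9: δ(p0, 1) = (p2, 1, R) → 1[p2]211
Step 10: δ(p2, 2) = (p0, 2, L) → [p0]1211
Step 11: δ(p0, 1) = (p2, 1, R) → 1[p2]211
Step 12: δ(p2, 2) = (p0, 2, L) → [p0]1211
Step 13: δ(p0, 1) = (p2, 1, R) → 1[p2]211
Step 14: δ(p2, 2) = (p0, 2, L) → [p0]1211
Step 15: δ(p0, 1) = (p2, 1, R) → 1[p2]211

The machine has not reached a halting state after 15 steps.
The machine did not halt within the 15-step bound.

Answer: No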